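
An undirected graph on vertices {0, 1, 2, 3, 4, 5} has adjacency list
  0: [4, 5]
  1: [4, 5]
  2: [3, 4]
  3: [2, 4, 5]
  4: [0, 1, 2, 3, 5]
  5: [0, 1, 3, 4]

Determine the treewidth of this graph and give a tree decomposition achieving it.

The largest bag has 3 vertices, giving width 2; this decomposition certifies tw(G) ≤ 2. Conversely, {2, 3, 4} is a clique of size 3, and the vertices of any clique must share a bag in every tree decomposition; so some bag has ≥ 3 vertices and tw(G) ≥ 2. The upper and lower bounds meet at 2, so that is the treewidth.

Treewidth 2.
Bags: B1 = {0, 4, 5}  B2 = {3, 4, 5}  B3 = {2, 3, 4}  B4 = {1, 4, 5}
Tree: B1–B2, B2–B3, B1–B4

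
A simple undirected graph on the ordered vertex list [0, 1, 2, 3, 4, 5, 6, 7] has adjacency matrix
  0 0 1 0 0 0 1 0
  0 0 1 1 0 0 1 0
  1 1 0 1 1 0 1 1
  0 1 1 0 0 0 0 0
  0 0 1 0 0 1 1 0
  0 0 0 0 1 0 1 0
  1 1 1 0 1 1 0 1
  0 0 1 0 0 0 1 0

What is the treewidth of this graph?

A width-2 tree decomposition is:
Bags: B1 = {2, 4, 6}  B2 = {4, 5, 6}  B3 = {2, 6, 7}  B4 = {1, 2, 6}  B5 = {0, 2, 6}  B6 = {1, 2, 3}
Tree: B1–B2, B1–B3, B3–B4, B3–B5, B4–B6
Each bag holds 3 vertices, so the decomposition has width 2, which upper-bounds the treewidth. Conversely, {1, 2, 3} is a clique of size 3, and the vertices of any clique must share a bag in every tree decomposition; so some bag has ≥ 3 vertices and tw(G) ≥ 2. Therefore the treewidth is 2.

2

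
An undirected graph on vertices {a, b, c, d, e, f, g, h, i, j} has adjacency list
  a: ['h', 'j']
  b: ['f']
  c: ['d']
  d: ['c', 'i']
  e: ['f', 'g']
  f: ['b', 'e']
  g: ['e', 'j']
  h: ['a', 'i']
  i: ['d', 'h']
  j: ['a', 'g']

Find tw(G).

A width-1 tree decomposition is:
Bags: B1 = {b, f}  B2 = {e, f}  B3 = {e, g}  B4 = {g, j}  B5 = {a, j}  B6 = {a, h}  B7 = {h, i}  B8 = {d, i}  B9 = {c, d}
Tree: B1–B2, B2–B3, B3–B4, B4–B5, B5–B6, B6–B7, B7–B8, B8–B9
Every bag has size at most 2, so the width is 2 − 1 = 1 and tw(G) ≤ 1. G has an edge, so its treewidth is at least 1. Hence tw(G) = 1 exactly.

1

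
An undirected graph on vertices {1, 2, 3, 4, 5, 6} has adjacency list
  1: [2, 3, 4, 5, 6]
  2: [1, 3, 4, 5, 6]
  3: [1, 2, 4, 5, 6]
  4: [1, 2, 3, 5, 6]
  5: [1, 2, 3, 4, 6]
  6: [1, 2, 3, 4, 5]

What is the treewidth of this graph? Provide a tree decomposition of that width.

With just one bag of size 6, the width is 6 − 1 = 5, so tw(G) ≤ 5. Conversely, {1, 2, 3, 4, 5, 6} is a clique of size 6, and the vertices of any clique must share a bag in every tree decomposition; so some bag has ≥ 6 vertices and tw(G) ≥ 5. The upper and lower bounds meet at 5, so that is the treewidth.

Treewidth 5.
Bags: B1 = {1, 2, 3, 4, 5, 6}
Tree: (single bag)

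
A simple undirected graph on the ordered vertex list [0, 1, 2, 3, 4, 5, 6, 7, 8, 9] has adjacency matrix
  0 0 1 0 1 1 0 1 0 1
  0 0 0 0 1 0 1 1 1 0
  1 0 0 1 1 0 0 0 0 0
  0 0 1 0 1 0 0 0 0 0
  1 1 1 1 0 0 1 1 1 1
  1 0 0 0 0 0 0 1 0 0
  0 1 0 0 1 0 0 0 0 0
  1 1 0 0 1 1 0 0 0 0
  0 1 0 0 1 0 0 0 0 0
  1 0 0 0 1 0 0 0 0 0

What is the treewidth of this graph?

2

A width-2 tree decomposition is:
Bags: B1 = {1, 4, 7}  B2 = {1, 4, 8}  B3 = {0, 4, 7}  B4 = {0, 5, 7}  B5 = {0, 4, 9}  B6 = {0, 2, 4}  B7 = {1, 4, 6}  B8 = {2, 3, 4}
Tree: B1–B2, B1–B3, B3–B4, B3–B5, B3–B6, B1–B7, B6–B8
The largest bag has 3 vertices, giving width 2; this decomposition certifies tw(G) ≤ 2. On the other hand G contains the 3-clique {0, 4, 9}. A clique must lie in a single bag of any decomposition, so no decomposition can have width below 2. Hence tw(G) = 2 exactly.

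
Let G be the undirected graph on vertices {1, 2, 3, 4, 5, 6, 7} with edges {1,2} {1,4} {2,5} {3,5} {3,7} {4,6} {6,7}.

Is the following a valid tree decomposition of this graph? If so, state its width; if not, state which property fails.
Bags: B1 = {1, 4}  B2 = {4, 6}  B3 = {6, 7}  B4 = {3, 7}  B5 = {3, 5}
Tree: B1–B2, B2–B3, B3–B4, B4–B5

No — vertex 2 appears in no bag.

A tree decomposition must satisfy three properties: every vertex lies in some bag; for every edge, both endpoints lie together in some bag; and for every vertex, the bags containing it form a connected subtree. Here vertex 2 appears in no bag, so the decomposition is invalid.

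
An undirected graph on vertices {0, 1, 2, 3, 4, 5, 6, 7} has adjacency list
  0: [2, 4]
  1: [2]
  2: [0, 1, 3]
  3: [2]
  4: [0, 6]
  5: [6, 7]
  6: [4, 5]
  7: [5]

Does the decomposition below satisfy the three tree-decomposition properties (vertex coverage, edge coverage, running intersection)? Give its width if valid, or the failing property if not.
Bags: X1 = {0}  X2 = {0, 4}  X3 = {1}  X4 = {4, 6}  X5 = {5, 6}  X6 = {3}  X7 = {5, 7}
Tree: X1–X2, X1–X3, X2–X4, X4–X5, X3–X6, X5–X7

No — vertex 2 appears in no bag.

A tree decomposition must satisfy three properties: every vertex lies in some bag; for every edge, both endpoints lie together in some bag; and for every vertex, the bags containing it form a connected subtree. Here vertex 2 appears in no bag, so the decomposition is invalid.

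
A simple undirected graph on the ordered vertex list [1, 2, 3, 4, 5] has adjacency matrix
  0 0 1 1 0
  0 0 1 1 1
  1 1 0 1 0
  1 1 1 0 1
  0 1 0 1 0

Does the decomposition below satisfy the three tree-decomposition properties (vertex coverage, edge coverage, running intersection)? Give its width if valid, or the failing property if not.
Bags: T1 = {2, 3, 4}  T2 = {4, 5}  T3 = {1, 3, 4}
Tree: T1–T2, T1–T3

A tree decomposition must satisfy three properties: every vertex lies in some bag; for every edge, both endpoints lie together in some bag; and for every vertex, the bags containing it form a connected subtree. Here edge (2,5) lies in no bag, so the decomposition is invalid.

No — edge (2,5) lies in no bag.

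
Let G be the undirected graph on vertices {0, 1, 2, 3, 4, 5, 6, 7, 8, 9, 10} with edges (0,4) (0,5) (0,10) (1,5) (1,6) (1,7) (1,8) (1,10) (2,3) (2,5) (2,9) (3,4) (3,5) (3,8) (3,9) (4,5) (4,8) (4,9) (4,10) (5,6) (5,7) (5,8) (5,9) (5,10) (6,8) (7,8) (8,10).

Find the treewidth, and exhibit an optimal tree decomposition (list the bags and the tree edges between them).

Every bag has size at most 4, so the width is 4 − 1 = 3 and tw(G) ≤ 3. On the other hand G contains the 4-clique {0, 4, 5, 10}. A clique must lie in a single bag of any decomposition, so no decomposition can have width below 3. Therefore the treewidth is 3.

Treewidth 3.
One such decomposition:
Bags: B1 = {3, 4, 5, 8}  B2 = {4, 5, 8, 10}  B3 = {3, 4, 5, 9}  B4 = {1, 5, 8, 10}  B5 = {0, 4, 5, 10}  B6 = {2, 3, 5, 9}  B7 = {1, 5, 6, 8}  B8 = {1, 5, 7, 8}
Tree: B1–B2, B1–B3, B2–B4, B2–B5, B3–B6, B4–B7, B7–B8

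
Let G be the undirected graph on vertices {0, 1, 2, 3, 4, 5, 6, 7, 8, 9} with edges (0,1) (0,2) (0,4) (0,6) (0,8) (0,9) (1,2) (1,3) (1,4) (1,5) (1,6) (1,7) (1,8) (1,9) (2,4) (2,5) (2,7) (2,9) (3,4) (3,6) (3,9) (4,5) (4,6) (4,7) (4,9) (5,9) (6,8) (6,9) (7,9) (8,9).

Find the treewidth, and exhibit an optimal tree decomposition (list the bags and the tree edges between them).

Every bag has size at most 5, so the width is 5 − 1 = 4 and tw(G) ≤ 4. On the other hand G contains the 5-clique {0, 1, 6, 8, 9}. A clique must lie in a single bag of any decomposition, so no decomposition can have width below 4. Combining the bounds, tw(G) = 4.

Treewidth 4.
Bags: B1 = {0, 1, 4, 6, 9}  B2 = {0, 1, 6, 8, 9}  B3 = {1, 3, 4, 6, 9}  B4 = {0, 1, 2, 4, 9}  B5 = {1, 2, 4, 7, 9}  B6 = {1, 2, 4, 5, 9}
Tree: B1–B2, B1–B3, B1–B4, B4–B5, B5–B6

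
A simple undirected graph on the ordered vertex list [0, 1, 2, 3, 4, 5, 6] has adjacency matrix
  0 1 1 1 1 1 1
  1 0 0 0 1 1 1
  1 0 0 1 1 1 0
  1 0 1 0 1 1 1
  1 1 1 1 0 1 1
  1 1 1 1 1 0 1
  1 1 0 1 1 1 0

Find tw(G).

4

A width-4 tree decomposition is:
Bags: B1 = {0, 3, 4, 5, 6}  B2 = {0, 1, 4, 5, 6}  B3 = {0, 2, 3, 4, 5}
Tree: B1–B2, B1–B3
Each bag holds 5 vertices, so the decomposition has width 4, which upper-bounds the treewidth. Conversely, {0, 1, 4, 5, 6} is a clique of size 5, and the vertices of any clique must share a bag in every tree decomposition; so some bag has ≥ 5 vertices and tw(G) ≥ 4. The upper and lower bounds meet at 4, so that is the treewidth.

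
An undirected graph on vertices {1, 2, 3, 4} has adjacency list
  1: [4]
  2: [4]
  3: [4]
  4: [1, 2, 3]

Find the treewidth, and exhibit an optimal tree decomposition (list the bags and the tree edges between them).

Every bag has size at most 2, so the width is 2 − 1 = 1 and tw(G) ≤ 1. G has an edge, so its treewidth is at least 1. Hence tw(G) = 1 exactly.

Treewidth 1.
One such decomposition:
Bags: B1 = {2, 4}  B2 = {3, 4}  B3 = {1, 4}
Tree: B1–B2, B1–B3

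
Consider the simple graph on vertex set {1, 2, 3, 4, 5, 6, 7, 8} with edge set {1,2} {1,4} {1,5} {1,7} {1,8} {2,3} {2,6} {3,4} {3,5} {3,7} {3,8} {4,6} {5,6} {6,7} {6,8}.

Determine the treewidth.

3

A width-3 tree decomposition is:
Bags: B1 = {1, 3, 5, 6}  B2 = {1, 3, 4, 6}  B3 = {1, 2, 3, 6}  B4 = {1, 3, 6, 8}  B5 = {1, 3, 6, 7}
Tree: B1–B2, B2–B3, B3–B4, B4–B5
Each bag holds 4 vertices, so the decomposition has width 3, which upper-bounds the treewidth. For the lower bound: the 4 vertex sets {5,6}, {3,4}, {1}, {2} are disjoint, each induces a connected subgraph, and every pair is joined by at least one edge of G. Contracting each set to a single vertex therefore yields K_{4} as a minor, and since treewidth is minor-monotone, tw(G) ≥ tw(K_{4}) = 3. Combining the bounds, tw(G) = 3.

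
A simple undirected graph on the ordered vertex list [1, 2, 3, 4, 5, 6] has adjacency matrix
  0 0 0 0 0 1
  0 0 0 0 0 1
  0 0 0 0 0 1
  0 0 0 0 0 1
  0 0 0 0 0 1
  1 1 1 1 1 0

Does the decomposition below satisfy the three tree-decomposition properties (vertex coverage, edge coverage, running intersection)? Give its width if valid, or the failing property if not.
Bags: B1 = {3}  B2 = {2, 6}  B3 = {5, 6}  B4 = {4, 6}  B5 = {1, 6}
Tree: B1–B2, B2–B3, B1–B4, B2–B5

A tree decomposition must satisfy three properties: every vertex lies in some bag; for every edge, both endpoints lie together in some bag; and for every vertex, the bags containing it form a connected subtree. Here edge (6,3) lies in no bag, so the decomposition is invalid.

No — edge (6,3) lies in no bag.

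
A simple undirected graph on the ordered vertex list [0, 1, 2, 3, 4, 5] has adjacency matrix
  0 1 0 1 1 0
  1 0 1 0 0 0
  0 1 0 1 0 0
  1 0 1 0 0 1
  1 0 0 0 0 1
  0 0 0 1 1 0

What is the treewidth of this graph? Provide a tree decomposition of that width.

Treewidth 2.
Bags: B1 = {0, 1, 2}  B2 = {0, 2, 3}  B3 = {0, 3, 4}  B4 = {3, 4, 5}
Tree: B1–B2, B2–B3, B3–B4

Each bag holds 3 vertices, so the decomposition has width 2, which upper-bounds the treewidth. Since 1–2–3–0–1 is a cycle in G, G is not acyclic. Forests are exactly the graphs of treewidth ≤ 1, so tw(G) ≥ 2. Combining the bounds, tw(G) = 2.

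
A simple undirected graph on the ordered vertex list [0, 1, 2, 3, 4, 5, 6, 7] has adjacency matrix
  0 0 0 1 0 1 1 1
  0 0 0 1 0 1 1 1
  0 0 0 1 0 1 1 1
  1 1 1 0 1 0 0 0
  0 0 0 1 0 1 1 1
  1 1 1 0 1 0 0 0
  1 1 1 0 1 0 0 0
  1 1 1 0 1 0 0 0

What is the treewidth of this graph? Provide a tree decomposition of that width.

Treewidth 4.
One optimal decomposition is:
Bags: B1 = {0, 1, 2, 4, 5}  B2 = {0, 1, 2, 3, 4}  B3 = {0, 1, 2, 4, 6}  B4 = {0, 1, 2, 4, 7}
Tree: B1–B2, B2–B3, B3–B4

Every bag has size at most 5, so the width is 5 − 1 = 4 and tw(G) ≤ 4. For the lower bound: the 5 vertex sets {1,5}, {2,3}, {4,6}, {0}, {7} are disjoint, each induces a connected subgraph, and every pair is joined by at least one edge of G. Contracting each set to a single vertex therefore yields K_{5} as a minor, and since treewidth is minor-monotone, tw(G) ≥ tw(K_{5}) = 4. Hence tw(G) = 4 exactly.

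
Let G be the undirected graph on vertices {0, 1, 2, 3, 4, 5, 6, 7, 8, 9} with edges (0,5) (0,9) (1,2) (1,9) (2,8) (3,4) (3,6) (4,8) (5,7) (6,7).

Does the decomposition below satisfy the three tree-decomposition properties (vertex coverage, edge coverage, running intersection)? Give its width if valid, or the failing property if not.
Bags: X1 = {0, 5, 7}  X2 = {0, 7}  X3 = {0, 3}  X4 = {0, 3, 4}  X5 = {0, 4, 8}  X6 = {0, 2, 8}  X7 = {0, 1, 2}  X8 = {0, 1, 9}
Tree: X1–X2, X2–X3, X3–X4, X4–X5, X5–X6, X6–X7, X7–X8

No — vertex 6 appears in no bag.

A tree decomposition must satisfy three properties: every vertex lies in some bag; for every edge, both endpoints lie together in some bag; and for every vertex, the bags containing it form a connected subtree. Here vertex 6 appears in no bag, so the decomposition is invalid.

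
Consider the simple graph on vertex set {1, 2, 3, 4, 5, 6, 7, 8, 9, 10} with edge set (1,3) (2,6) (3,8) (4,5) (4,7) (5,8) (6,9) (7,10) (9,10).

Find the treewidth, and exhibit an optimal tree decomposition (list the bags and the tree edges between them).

Each bag holds 2 vertices, so the decomposition has width 1, which upper-bounds the treewidth. G has an edge, so its treewidth is at least 1. The upper and lower bounds meet at 1, so that is the treewidth.

Treewidth 1.
Bags: B1 = {1, 3}  B2 = {3, 8}  B3 = {5, 8}  B4 = {4, 5}  B5 = {4, 7}  B6 = {7, 10}  B7 = {9, 10}  B8 = {6, 9}  B9 = {2, 6}
Tree: B1–B2, B2–B3, B3–B4, B4–B5, B5–B6, B6–B7, B7–B8, B8–B9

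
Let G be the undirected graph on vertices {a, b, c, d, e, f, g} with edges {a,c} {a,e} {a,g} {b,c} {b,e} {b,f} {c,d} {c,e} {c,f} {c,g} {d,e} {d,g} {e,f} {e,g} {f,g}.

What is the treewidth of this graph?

3

A width-3 tree decomposition is:
Bags: B1 = {b, c, e, f}  B2 = {c, e, f, g}  B3 = {c, d, e, g}  B4 = {a, c, e, g}
Tree: B1–B2, B2–B3, B3–B4
The largest bag has 4 vertices, giving width 3; this decomposition certifies tw(G) ≤ 3. On the other hand G contains the 4-clique {c, d, e, g}. A clique must lie in a single bag of any decomposition, so no decomposition can have width below 3. The upper and lower bounds meet at 3, so that is the treewidth.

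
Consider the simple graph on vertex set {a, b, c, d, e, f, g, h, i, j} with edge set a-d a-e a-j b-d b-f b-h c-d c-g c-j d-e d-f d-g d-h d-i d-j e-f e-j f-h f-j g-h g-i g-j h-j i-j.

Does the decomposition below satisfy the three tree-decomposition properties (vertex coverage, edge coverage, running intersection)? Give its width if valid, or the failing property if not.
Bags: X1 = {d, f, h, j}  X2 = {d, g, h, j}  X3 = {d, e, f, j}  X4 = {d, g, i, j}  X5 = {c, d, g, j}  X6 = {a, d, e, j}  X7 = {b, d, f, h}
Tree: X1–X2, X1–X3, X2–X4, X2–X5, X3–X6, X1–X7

Yes; width 3.

Vertex coverage: the bags together contain {a, b, c, d, e, f, g, h, i, j}, the full vertex set. Edge coverage: each edge of G has both endpoints in at least one bag. Running intersection: for every vertex, the bags containing it form a connected subtree. All three properties hold, so this is a valid tree decomposition of width max|bag| − 1 = 3, and hence tw(G) ≤ 3.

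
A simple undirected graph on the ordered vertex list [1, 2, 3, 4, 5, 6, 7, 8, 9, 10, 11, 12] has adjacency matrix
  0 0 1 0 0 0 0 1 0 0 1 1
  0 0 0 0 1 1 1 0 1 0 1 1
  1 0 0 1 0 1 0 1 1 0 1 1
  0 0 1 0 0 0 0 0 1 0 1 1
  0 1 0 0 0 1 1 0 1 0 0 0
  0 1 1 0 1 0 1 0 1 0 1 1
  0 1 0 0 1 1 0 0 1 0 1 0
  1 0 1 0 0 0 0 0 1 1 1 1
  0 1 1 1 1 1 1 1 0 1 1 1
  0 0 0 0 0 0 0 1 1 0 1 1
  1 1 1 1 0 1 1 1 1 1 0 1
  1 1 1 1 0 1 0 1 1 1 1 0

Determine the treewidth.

A width-4 tree decomposition is:
Bags: B1 = {3, 6, 9, 11, 12}  B2 = {3, 8, 9, 11, 12}  B3 = {8, 9, 10, 11, 12}  B4 = {2, 6, 9, 11, 12}  B5 = {1, 3, 8, 11, 12}  B6 = {2, 6, 7, 9, 11}  B7 = {3, 4, 9, 11, 12}  B8 = {2, 5, 6, 7, 9}
Tree: B1–B2, B2–B3, B1–B4, B2–B5, B4–B6, B2–B7, B6–B8
Every bag has size at most 5, so the width is 5 − 1 = 4 and tw(G) ≤ 4. For the lower bound, the 5 vertices {1, 3, 8, 11, 12} are pairwise adjacent, and any tree decomposition puts a clique entirely inside one bag — forcing width ≥ 4. Combining the bounds, tw(G) = 4.

4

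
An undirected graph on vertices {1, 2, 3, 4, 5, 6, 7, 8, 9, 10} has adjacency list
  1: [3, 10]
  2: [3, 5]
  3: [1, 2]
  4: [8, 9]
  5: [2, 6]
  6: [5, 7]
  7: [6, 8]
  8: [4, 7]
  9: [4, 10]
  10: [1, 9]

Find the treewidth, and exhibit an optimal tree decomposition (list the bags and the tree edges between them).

Treewidth 2.
Bags: B1 = {1, 3, 10}  B2 = {3, 9, 10}  B3 = {3, 4, 9}  B4 = {3, 4, 8}  B5 = {3, 7, 8}  B6 = {3, 6, 7}  B7 = {3, 5, 6}  B8 = {2, 3, 5}
Tree: B1–B2, B2–B3, B3–B4, B4–B5, B5–B6, B6–B7, B7–B8

Each bag holds 3 vertices, so the decomposition has width 2, which upper-bounds the treewidth. The edges 3–1–10–9–4–8–7–6–5–2–3 form a cycle, so G is not a tree and its treewidth is at least 2. Therefore the treewidth is 2.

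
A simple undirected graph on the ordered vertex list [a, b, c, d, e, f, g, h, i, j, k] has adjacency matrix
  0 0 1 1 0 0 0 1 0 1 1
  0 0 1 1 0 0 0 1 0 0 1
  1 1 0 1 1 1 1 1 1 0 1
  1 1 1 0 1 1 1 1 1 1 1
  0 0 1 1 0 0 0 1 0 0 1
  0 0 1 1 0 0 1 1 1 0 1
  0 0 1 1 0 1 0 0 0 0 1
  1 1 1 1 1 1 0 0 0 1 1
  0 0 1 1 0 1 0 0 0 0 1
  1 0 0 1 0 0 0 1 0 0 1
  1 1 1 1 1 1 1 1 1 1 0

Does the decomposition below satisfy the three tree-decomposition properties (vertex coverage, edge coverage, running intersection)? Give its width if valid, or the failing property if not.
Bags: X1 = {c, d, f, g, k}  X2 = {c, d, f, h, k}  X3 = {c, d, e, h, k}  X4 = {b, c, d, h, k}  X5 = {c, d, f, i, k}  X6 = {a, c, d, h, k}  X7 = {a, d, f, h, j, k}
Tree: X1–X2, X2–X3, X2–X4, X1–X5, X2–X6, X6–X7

No — bags containing vertex f are not connected in the tree.

A tree decomposition must satisfy three properties: every vertex lies in some bag; for every edge, both endpoints lie together in some bag; and for every vertex, the bags containing it form a connected subtree. Here bags containing vertex f are not connected in the tree, so the decomposition is invalid.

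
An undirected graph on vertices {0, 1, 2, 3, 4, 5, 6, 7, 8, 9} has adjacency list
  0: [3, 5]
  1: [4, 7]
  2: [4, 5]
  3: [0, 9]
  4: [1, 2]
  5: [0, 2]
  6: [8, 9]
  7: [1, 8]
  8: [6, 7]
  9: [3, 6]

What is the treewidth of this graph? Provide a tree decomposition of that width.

The largest bag has 3 vertices, giving width 2; this decomposition certifies tw(G) ≤ 2. For the lower bound, G contains the cycle 3–0–5–2–4–1–7–8–6–9–3, so G is not a forest; only forests have treewidth ≤ 1, hence tw(G) ≥ 2. The upper and lower bounds meet at 2, so that is the treewidth.

Treewidth 2.
One optimal decomposition is:
Bags: B1 = {0, 3, 5}  B2 = {2, 3, 5}  B3 = {2, 3, 4}  B4 = {1, 3, 4}  B5 = {1, 3, 7}  B6 = {3, 7, 8}  B7 = {3, 6, 8}  B8 = {3, 6, 9}
Tree: B1–B2, B2–B3, B3–B4, B4–B5, B5–B6, B6–B7, B7–B8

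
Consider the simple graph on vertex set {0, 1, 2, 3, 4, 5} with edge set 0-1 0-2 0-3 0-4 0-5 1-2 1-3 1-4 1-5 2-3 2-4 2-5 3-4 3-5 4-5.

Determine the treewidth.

A width-5 tree decomposition is:
Bags: B1 = {0, 1, 2, 3, 4, 5}
Tree: (single bag)
With just one bag of size 6, the width is 6 − 1 = 5, so tw(G) ≤ 5. On the other hand G contains the 6-clique {0, 1, 2, 3, 4, 5}. A clique must lie in a single bag of any decomposition, so no decomposition can have width below 5. Hence tw(G) = 5 exactly.

5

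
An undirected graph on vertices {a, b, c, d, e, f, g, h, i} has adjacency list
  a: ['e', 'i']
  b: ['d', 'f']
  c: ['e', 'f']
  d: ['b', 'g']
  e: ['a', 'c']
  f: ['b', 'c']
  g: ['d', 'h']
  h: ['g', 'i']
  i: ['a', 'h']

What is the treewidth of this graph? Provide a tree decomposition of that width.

Every bag has size at most 3, so the width is 3 − 1 = 2 and tw(G) ≤ 2. For the lower bound, G contains the cycle g–h–i–a–e–c–f–b–d–g, so G is not a forest; only forests have treewidth ≤ 1, hence tw(G) ≥ 2. The upper and lower bounds meet at 2, so that is the treewidth.

Treewidth 2.
One optimal decomposition is:
Bags: B1 = {g, h, i}  B2 = {a, g, i}  B3 = {a, e, g}  B4 = {c, e, g}  B5 = {c, f, g}  B6 = {b, f, g}  B7 = {b, d, g}
Tree: B1–B2, B2–B3, B3–B4, B4–B5, B5–B6, B6–B7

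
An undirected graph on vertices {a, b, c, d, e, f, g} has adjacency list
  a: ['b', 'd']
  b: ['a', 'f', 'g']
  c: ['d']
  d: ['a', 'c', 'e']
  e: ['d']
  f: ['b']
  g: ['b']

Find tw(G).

1

A width-1 tree decomposition is:
Bags: B1 = {a, b}  B2 = {a, d}  B3 = {c, d}  B4 = {d, e}  B5 = {b, f}  B6 = {b, g}
Tree: B1–B2, B2–B3, B3–B4, B1–B5, B1–B6
The largest bag has 2 vertices, giving width 1; this decomposition certifies tw(G) ≤ 1. Since G has at least one edge (e.g. a–b), it is not an edgeless graph, so tw(G) ≥ 1. Therefore the treewidth is 1.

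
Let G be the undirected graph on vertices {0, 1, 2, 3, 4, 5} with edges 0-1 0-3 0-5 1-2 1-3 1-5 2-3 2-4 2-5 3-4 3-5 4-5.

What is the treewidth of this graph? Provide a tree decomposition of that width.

The largest bag has 4 vertices, giving width 3; this decomposition certifies tw(G) ≤ 3. For the lower bound, the 4 vertices {0, 1, 3, 5} are pairwise adjacent, and any tree decomposition puts a clique entirely inside one bag — forcing width ≥ 3. Hence tw(G) = 3 exactly.

Treewidth 3.
Bags: B1 = {0, 1, 3, 5}  B2 = {1, 2, 3, 5}  B3 = {2, 3, 4, 5}
Tree: B1–B2, B2–B3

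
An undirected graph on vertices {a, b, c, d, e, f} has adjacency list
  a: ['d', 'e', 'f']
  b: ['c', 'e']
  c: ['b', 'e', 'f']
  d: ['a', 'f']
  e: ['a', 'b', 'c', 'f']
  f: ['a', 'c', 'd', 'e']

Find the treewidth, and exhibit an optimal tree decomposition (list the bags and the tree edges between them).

Treewidth 2.
Bags: B1 = {c, e, f}  B2 = {a, e, f}  B3 = {a, d, f}  B4 = {b, c, e}
Tree: B1–B2, B2–B3, B1–B4

Every bag has size at most 3, so the width is 3 − 1 = 2 and tw(G) ≤ 2. For the lower bound, the 3 vertices {a, d, f} are pairwise adjacent, and any tree decomposition puts a clique entirely inside one bag — forcing width ≥ 2. The upper and lower bounds meet at 2, so that is the treewidth.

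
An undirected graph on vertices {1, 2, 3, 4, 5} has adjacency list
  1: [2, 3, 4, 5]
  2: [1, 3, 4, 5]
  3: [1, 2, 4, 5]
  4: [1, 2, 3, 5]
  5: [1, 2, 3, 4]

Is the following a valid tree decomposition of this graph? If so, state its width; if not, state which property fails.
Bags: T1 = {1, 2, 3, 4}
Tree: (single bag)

No — vertex 5 appears in no bag.

A tree decomposition must satisfy three properties: every vertex lies in some bag; for every edge, both endpoints lie together in some bag; and for every vertex, the bags containing it form a connected subtree. Here vertex 5 appears in no bag, so the decomposition is invalid.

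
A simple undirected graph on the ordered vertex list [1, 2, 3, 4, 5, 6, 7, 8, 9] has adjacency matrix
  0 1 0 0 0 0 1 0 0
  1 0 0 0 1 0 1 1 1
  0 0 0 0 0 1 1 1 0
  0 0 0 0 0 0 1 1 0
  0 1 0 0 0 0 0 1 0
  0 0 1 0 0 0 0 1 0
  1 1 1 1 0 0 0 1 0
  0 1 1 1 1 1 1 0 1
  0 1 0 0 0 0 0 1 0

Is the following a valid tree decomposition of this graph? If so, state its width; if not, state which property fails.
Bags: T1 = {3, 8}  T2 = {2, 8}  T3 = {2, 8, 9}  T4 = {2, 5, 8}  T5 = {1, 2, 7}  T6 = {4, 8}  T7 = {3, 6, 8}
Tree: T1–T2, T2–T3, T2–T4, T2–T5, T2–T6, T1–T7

A tree decomposition must satisfy three properties: every vertex lies in some bag; for every edge, both endpoints lie together in some bag; and for every vertex, the bags containing it form a connected subtree. Here edge (7,3) lies in no bag, so the decomposition is invalid.

No — edge (7,3) lies in no bag.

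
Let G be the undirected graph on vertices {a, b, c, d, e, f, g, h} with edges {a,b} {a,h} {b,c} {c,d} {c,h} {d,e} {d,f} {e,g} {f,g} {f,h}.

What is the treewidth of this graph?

2

A width-2 tree decomposition is:
Bags: B1 = {a, b, h}  B2 = {b, c, h}  B3 = {c, f, h}  B4 = {c, d, f}  B5 = {d, f, g}  B6 = {d, e, g}
Tree: B1–B2, B2–B3, B3–B4, B4–B5, B5–B6
The largest bag has 3 vertices, giving width 2; this decomposition certifies tw(G) ≤ 2. The edges a–b–c–h–a form a cycle, so G is not a tree and its treewidth is at least 2. Combining the bounds, tw(G) = 2.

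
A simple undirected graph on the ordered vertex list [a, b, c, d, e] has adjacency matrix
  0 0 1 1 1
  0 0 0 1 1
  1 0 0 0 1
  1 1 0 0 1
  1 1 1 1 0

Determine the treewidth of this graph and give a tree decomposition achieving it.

Treewidth 2.
One optimal decomposition is:
Bags: B1 = {a, d, e}  B2 = {a, c, e}  B3 = {b, d, e}
Tree: B1–B2, B1–B3

Each bag holds 3 vertices, so the decomposition has width 2, which upper-bounds the treewidth. Conversely, {a, d, e} is a clique of size 3, and the vertices of any clique must share a bag in every tree decomposition; so some bag has ≥ 3 vertices and tw(G) ≥ 2. Therefore the treewidth is 2.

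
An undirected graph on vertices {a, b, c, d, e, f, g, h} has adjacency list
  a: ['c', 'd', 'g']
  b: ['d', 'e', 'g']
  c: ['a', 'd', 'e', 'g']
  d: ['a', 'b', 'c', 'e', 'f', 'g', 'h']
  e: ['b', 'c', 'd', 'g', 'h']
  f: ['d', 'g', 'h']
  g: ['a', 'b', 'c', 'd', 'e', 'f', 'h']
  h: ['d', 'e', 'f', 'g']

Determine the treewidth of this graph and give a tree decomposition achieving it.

The largest bag has 4 vertices, giving width 3; this decomposition certifies tw(G) ≤ 3. On the other hand G contains the 4-clique {a, c, d, g}. A clique must lie in a single bag of any decomposition, so no decomposition can have width below 3. The upper and lower bounds meet at 3, so that is the treewidth.

Treewidth 3.
One such decomposition:
Bags: B1 = {c, d, e, g}  B2 = {a, c, d, g}  B3 = {b, d, e, g}  B4 = {d, e, g, h}  B5 = {d, f, g, h}
Tree: B1–B2, B1–B3, B3–B4, B4–B5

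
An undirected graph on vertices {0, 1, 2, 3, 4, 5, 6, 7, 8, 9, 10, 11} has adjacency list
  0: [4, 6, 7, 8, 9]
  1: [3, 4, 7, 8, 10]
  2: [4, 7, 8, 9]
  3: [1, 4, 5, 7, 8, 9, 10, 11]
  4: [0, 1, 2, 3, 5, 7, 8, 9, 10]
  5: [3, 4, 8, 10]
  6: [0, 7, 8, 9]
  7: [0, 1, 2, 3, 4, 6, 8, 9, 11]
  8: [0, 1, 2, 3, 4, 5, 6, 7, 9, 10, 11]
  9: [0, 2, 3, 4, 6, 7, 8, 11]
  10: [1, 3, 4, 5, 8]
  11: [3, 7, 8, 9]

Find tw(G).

4

A width-4 tree decomposition is:
Bags: B1 = {1, 3, 4, 7, 8}  B2 = {1, 3, 4, 8, 10}  B3 = {3, 4, 7, 8, 9}  B4 = {3, 4, 5, 8, 10}  B5 = {0, 4, 7, 8, 9}  B6 = {2, 4, 7, 8, 9}  B7 = {3, 7, 8, 9, 11}  B8 = {0, 6, 7, 8, 9}
Tree: B1–B2, B1–B3, B2–B4, B3–B5, B5–B6, B3–B7, B5–B8
The largest bag has 5 vertices, giving width 4; this decomposition certifies tw(G) ≤ 4. Conversely, {3, 7, 8, 9, 11} is a clique of size 5, and the vertices of any clique must share a bag in every tree decomposition; so some bag has ≥ 5 vertices and tw(G) ≥ 4. The upper and lower bounds meet at 4, so that is the treewidth.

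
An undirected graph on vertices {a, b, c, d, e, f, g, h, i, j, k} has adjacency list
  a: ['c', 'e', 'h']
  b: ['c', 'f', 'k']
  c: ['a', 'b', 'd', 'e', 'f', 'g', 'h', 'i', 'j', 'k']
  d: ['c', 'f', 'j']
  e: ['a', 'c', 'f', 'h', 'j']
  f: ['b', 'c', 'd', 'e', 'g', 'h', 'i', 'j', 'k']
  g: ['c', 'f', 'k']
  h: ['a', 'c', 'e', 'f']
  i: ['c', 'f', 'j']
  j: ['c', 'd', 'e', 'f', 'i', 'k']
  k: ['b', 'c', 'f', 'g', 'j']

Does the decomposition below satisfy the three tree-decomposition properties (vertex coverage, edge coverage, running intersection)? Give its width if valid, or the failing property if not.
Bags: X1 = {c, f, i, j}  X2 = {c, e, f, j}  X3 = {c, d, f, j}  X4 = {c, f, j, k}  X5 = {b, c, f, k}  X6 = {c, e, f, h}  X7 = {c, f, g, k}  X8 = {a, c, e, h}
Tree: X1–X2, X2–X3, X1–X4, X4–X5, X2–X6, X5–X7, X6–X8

Every vertex of G appears in some bag (union = {a, b, c, d, e, f, g, h, i, j, k}); every edge is covered by a bag; and for each vertex v the set of bags containing v is connected in the bag tree. The decomposition is therefore valid. The largest bag has 4 vertices, so the width is 3.

Yes; width 3.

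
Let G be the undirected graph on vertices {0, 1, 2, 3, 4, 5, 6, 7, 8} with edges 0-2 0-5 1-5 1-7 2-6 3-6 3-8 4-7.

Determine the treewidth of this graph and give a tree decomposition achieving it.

Every bag has size at most 2, so the width is 2 − 1 = 1 and tw(G) ≤ 1. G has an edge, so its treewidth is at least 1. Therefore the treewidth is 1.

Treewidth 1.
One such decomposition:
Bags: B1 = {4, 7}  B2 = {1, 7}  B3 = {1, 5}  B4 = {0, 5}  B5 = {0, 2}  B6 = {2, 6}  B7 = {3, 6}  B8 = {3, 8}
Tree: B1–B2, B2–B3, B3–B4, B4–B5, B5–B6, B6–B7, B7–B8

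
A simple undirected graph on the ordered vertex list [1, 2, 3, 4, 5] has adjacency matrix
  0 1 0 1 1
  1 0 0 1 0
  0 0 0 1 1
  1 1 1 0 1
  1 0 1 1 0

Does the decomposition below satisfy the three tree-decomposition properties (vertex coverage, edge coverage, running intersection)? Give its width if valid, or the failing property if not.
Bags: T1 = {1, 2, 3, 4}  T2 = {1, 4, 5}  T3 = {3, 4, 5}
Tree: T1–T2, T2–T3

A tree decomposition must satisfy three properties: every vertex lies in some bag; for every edge, both endpoints lie together in some bag; and for every vertex, the bags containing it form a connected subtree. Here bags containing vertex 3 are not connected in the tree, so the decomposition is invalid.

No — bags containing vertex 3 are not connected in the tree.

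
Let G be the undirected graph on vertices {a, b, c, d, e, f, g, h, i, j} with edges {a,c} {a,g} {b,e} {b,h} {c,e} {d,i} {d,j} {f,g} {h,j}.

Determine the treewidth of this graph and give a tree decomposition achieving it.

Treewidth 1.
One optimal decomposition is:
Bags: B1 = {f, g}  B2 = {a, g}  B3 = {a, c}  B4 = {c, e}  B5 = {b, e}  B6 = {b, h}  B7 = {h, j}  B8 = {d, j}  B9 = {d, i}
Tree: B1–B2, B2–B3, B3–B4, B4–B5, B5–B6, B6–B7, B7–B8, B8–B9

Each bag holds 2 vertices, so the decomposition has width 1, which upper-bounds the treewidth. Any graph with an edge has treewidth ≥ 1, and G has the edge f–g. Hence tw(G) = 1 exactly.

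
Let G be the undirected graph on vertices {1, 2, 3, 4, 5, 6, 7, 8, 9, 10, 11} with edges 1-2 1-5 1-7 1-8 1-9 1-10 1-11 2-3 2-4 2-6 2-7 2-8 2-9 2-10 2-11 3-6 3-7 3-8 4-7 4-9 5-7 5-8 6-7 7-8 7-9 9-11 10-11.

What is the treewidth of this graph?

3

A width-3 tree decomposition is:
Bags: B1 = {1, 2, 7, 8}  B2 = {2, 3, 7, 8}  B3 = {1, 2, 7, 9}  B4 = {2, 3, 6, 7}  B5 = {1, 2, 9, 11}  B6 = {2, 4, 7, 9}  B7 = {1, 2, 10, 11}  B8 = {1, 5, 7, 8}
Tree: B1–B2, B1–B3, B2–B4, B3–B5, B3–B6, B5–B7, B1–B8
Each bag holds 4 vertices, so the decomposition has width 3, which upper-bounds the treewidth. Conversely, {1, 2, 10, 11} is a clique of size 4, and the vertices of any clique must share a bag in every tree decomposition; so some bag has ≥ 4 vertices and tw(G) ≥ 3. Combining the bounds, tw(G) = 3.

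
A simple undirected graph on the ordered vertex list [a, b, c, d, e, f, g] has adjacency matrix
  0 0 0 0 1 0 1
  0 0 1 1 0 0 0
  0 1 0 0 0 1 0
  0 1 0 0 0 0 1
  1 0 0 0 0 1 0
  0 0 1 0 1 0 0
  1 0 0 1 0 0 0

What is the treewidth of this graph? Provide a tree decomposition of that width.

Treewidth 2.
One such decomposition:
Bags: B1 = {a, e, g}  B2 = {e, f, g}  B3 = {c, f, g}  B4 = {b, c, g}  B5 = {b, d, g}
Tree: B1–B2, B2–B3, B3–B4, B4–B5

Each bag holds 3 vertices, so the decomposition has width 2, which upper-bounds the treewidth. Since g–a–e–f–c–b–d–g is a cycle in G, G is not acyclic. Forests are exactly the graphs of treewidth ≤ 1, so tw(G) ≥ 2. The upper and lower bounds meet at 2, so that is the treewidth.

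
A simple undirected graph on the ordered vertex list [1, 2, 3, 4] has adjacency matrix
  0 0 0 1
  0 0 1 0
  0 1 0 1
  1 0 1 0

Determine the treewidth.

1

A width-1 tree decomposition is:
Bags: B1 = {2, 3}  B2 = {3, 4}  B3 = {1, 4}
Tree: B1–B2, B2–B3
Every bag has size at most 2, so the width is 2 − 1 = 1 and tw(G) ≤ 1. Any graph with an edge has treewidth ≥ 1, and G has the edge 2–3. Combining the bounds, tw(G) = 1.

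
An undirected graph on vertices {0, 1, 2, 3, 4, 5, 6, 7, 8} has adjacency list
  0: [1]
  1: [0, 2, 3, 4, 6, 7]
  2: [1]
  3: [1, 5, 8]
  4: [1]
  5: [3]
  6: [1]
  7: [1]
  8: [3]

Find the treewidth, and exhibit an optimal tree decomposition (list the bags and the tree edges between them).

Treewidth 1.
One such decomposition:
Bags: B1 = {1, 7}  B2 = {1, 2}  B3 = {1, 3}  B4 = {1, 4}  B5 = {3, 5}  B6 = {1, 6}  B7 = {0, 1}  B8 = {3, 8}
Tree: B1–B2, B2–B3, B2–B4, B3–B5, B1–B6, B1–B7, B3–B8

Each bag holds 2 vertices, so the decomposition has width 1, which upper-bounds the treewidth. Any graph with an edge has treewidth ≥ 1, and G has the edge 1–7. Therefore the treewidth is 1.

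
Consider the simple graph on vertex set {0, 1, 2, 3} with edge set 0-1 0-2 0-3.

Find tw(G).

A width-1 tree decomposition is:
Bags: B1 = {0, 2}  B2 = {0, 1}  B3 = {0, 3}
Tree: B1–B2, B1–B3
Each bag holds 2 vertices, so the decomposition has width 1, which upper-bounds the treewidth. G has an edge, so its treewidth is at least 1. Hence tw(G) = 1 exactly.

1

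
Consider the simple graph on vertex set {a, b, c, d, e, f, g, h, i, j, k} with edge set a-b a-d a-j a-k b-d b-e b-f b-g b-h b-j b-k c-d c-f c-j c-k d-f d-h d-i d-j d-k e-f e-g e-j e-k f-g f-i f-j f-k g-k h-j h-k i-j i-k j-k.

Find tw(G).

A width-4 tree decomposition is:
Bags: B1 = {c, d, f, j, k}  B2 = {b, d, f, j, k}  B3 = {a, b, d, j, k}  B4 = {b, e, f, j, k}  B5 = {b, d, h, j, k}  B6 = {b, e, f, g, k}  B7 = {d, f, i, j, k}
Tree: B1–B2, B2–B3, B2–B4, B2–B5, B4–B6, B2–B7
Every bag has size at most 5, so the width is 5 − 1 = 4 and tw(G) ≤ 4. For the lower bound, the 5 vertices {b, e, f, g, k} are pairwise adjacent, and any tree decomposition puts a clique entirely inside one bag — forcing width ≥ 4. The upper and lower bounds meet at 4, so that is the treewidth.

4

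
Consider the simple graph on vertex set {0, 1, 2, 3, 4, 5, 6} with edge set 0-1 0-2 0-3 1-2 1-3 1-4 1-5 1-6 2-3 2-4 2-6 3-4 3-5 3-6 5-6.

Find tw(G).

3

A width-3 tree decomposition is:
Bags: B1 = {1, 2, 3, 6}  B2 = {1, 2, 3, 4}  B3 = {1, 3, 5, 6}  B4 = {0, 1, 2, 3}
Tree: B1–B2, B1–B3, B2–B4
Every bag has size at most 4, so the width is 4 − 1 = 3 and tw(G) ≤ 3. Conversely, {0, 1, 2, 3} is a clique of size 4, and the vertices of any clique must share a bag in every tree decomposition; so some bag has ≥ 4 vertices and tw(G) ≥ 3. Therefore the treewidth is 3.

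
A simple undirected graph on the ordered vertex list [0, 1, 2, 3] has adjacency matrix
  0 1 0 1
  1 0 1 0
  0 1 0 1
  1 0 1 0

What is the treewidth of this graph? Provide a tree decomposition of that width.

Every bag has size at most 3, so the width is 3 − 1 = 2 and tw(G) ≤ 2. The edges 3–0–1–2–3 form a cycle, so G is not a tree and its treewidth is at least 2. The upper and lower bounds meet at 2, so that is the treewidth.

Treewidth 2.
One such decomposition:
Bags: B1 = {0, 1, 3}  B2 = {1, 2, 3}
Tree: B1–B2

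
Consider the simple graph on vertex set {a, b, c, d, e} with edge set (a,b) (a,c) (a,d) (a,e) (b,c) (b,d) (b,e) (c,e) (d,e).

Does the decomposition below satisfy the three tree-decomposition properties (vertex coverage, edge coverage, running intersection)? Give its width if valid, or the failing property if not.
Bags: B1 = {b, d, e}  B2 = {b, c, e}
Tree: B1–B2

A tree decomposition must satisfy three properties: every vertex lies in some bag; for every edge, both endpoints lie together in some bag; and for every vertex, the bags containing it form a connected subtree. Here vertex a appears in no bag, so the decomposition is invalid.

No — vertex a appears in no bag.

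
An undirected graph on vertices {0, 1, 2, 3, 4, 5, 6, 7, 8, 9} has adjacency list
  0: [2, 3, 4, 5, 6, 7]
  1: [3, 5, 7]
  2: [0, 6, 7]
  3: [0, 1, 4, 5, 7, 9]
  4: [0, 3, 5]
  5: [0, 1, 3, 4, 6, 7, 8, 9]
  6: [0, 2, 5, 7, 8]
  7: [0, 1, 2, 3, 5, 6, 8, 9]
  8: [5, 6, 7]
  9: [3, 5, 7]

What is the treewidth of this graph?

A width-3 tree decomposition is:
Bags: B1 = {0, 3, 5, 7}  B2 = {3, 5, 7, 9}  B3 = {0, 5, 6, 7}  B4 = {0, 3, 4, 5}  B5 = {0, 2, 6, 7}  B6 = {5, 6, 7, 8}  B7 = {1, 3, 5, 7}
Tree: B1–B2, B1–B3, B1–B4, B3–B5, B3–B6, B1–B7
Every bag has size at most 4, so the width is 4 − 1 = 3 and tw(G) ≤ 3. On the other hand G contains the 4-clique {0, 2, 6, 7}. A clique must lie in a single bag of any decomposition, so no decomposition can have width below 3. Combining the bounds, tw(G) = 3.

3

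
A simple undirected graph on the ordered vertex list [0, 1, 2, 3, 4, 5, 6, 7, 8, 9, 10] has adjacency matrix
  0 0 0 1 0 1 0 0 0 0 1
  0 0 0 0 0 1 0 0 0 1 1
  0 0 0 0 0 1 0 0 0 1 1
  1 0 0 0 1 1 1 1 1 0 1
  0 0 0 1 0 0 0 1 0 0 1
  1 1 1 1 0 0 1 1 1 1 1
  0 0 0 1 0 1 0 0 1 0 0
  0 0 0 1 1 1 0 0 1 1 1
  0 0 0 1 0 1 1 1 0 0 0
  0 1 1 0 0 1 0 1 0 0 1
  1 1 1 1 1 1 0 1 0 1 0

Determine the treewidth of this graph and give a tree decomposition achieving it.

Treewidth 3.
One optimal decomposition is:
Bags: B1 = {3, 5, 7, 10}  B2 = {3, 5, 7, 8}  B3 = {0, 3, 5, 10}  B4 = {3, 5, 6, 8}  B5 = {5, 7, 9, 10}  B6 = {2, 5, 9, 10}  B7 = {3, 4, 7, 10}  B8 = {1, 5, 9, 10}
Tree: B1–B2, B1–B3, B2–B4, B1–B5, B5–B6, B1–B7, B5–B8

Each bag holds 4 vertices, so the decomposition has width 3, which upper-bounds the treewidth. Conversely, {3, 4, 7, 10} is a clique of size 4, and the vertices of any clique must share a bag in every tree decomposition; so some bag has ≥ 4 vertices and tw(G) ≥ 3. The upper and lower bounds meet at 3, so that is the treewidth.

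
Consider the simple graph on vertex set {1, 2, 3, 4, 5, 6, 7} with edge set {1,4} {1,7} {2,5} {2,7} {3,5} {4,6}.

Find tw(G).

A width-1 tree decomposition is:
Bags: B1 = {4, 6}  B2 = {1, 4}  B3 = {1, 7}  B4 = {2, 7}  B5 = {2, 5}  B6 = {3, 5}
Tree: B1–B2, B2–B3, B3–B4, B4–B5, B5–B6
Each bag holds 2 vertices, so the decomposition has width 1, which upper-bounds the treewidth. G has an edge, so its treewidth is at least 1. The upper and lower bounds meet at 1, so that is the treewidth.

1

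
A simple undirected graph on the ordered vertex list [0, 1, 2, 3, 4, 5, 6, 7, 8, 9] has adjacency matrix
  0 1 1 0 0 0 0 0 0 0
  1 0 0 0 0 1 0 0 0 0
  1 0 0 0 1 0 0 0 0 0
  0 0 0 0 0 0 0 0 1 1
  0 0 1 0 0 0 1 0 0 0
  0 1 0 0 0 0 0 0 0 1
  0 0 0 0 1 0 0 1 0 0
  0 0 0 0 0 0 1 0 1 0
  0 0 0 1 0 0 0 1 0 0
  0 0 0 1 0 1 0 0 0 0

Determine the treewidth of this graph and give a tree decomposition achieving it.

Treewidth 2.
One such decomposition:
Bags: B1 = {0, 1, 2}  B2 = {1, 2, 4}  B3 = {1, 4, 6}  B4 = {1, 6, 7}  B5 = {1, 7, 8}  B6 = {1, 3, 8}  B7 = {1, 3, 9}  B8 = {1, 5, 9}
Tree: B1–B2, B2–B3, B3–B4, B4–B5, B5–B6, B6–B7, B7–B8

Each bag holds 3 vertices, so the decomposition has width 2, which upper-bounds the treewidth. The edges 1–0–2–4–6–7–8–3–9–5–1 form a cycle, so G is not a tree and its treewidth is at least 2. Hence tw(G) = 2 exactly.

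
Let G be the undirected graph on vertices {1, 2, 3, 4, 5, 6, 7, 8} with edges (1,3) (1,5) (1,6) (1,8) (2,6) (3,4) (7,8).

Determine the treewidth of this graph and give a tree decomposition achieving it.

The largest bag has 2 vertices, giving width 1; this decomposition certifies tw(G) ≤ 1. Since G has at least one edge (e.g. 8–1), it is not an edgeless graph, so tw(G) ≥ 1. Therefore the treewidth is 1.

Treewidth 1.
One such decomposition:
Bags: B1 = {1, 8}  B2 = {7, 8}  B3 = {1, 3}  B4 = {3, 4}  B5 = {1, 6}  B6 = {2, 6}  B7 = {1, 5}
Tree: B1–B2, B1–B3, B3–B4, B1–B5, B5–B6, B5–B7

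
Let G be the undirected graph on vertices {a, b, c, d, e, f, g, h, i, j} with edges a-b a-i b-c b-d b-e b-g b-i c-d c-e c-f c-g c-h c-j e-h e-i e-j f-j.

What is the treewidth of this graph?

2

A width-2 tree decomposition is:
Bags: B1 = {b, c, e}  B2 = {c, e, j}  B3 = {b, e, i}  B4 = {a, b, i}  B5 = {c, e, h}  B6 = {c, f, j}  B7 = {b, c, g}  B8 = {b, c, d}
Tree: B1–B2, B1–B3, B3–B4, B1–B5, B2–B6, B1–B7, B7–B8
The largest bag has 3 vertices, giving width 2; this decomposition certifies tw(G) ≤ 2. On the other hand G contains the 3-clique {c, e, j}. A clique must lie in a single bag of any decomposition, so no decomposition can have width below 2. Therefore the treewidth is 2.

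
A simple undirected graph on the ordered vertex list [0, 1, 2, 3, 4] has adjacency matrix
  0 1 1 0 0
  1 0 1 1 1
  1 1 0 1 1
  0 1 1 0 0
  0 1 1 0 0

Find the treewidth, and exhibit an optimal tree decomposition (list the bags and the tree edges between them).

Each bag holds 3 vertices, so the decomposition has width 2, which upper-bounds the treewidth. Conversely, {0, 1, 2} is a clique of size 3, and the vertices of any clique must share a bag in every tree decomposition; so some bag has ≥ 3 vertices and tw(G) ≥ 2. Hence tw(G) = 2 exactly.

Treewidth 2.
One such decomposition:
Bags: B1 = {1, 2, 4}  B2 = {1, 2, 3}  B3 = {0, 1, 2}
Tree: B1–B2, B2–B3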